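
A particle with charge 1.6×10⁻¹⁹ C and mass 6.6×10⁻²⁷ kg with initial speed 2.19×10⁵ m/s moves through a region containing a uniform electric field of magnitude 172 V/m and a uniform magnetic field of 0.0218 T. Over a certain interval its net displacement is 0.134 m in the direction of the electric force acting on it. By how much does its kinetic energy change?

ΔKE ≈ 3.69×10⁻¹⁸ J

The magnetic force is always ⟂ v and does no work; only the electric force changes KE.
ΔKE = F_E · d = |q|E d = (1.6×10⁻¹⁹)(172)(0.134) ≈ 3.69×10⁻¹⁸ J.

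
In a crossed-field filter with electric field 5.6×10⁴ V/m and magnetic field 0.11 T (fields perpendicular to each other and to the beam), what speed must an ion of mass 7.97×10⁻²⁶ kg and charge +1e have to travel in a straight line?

v = 5.1×10⁵ m/s

For undeflected motion the electric and magnetic forces balance: qE = qvB.
v = E/B = 5.6×10⁴/0.11 = 5.1×10⁵ m/s.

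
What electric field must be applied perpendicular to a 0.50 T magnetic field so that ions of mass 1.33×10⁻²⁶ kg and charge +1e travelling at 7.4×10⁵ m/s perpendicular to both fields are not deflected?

For straight-line motion qE = qvB, so E = vB.
E = 7.4×10⁵ × 0.50 = 3.7×10⁵ V/m.

E = 3.7×10⁵ V/m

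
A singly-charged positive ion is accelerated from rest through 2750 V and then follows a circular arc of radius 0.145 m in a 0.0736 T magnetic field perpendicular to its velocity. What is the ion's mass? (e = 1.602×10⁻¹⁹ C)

m ≈ 3.32×10⁻²⁷ kg

Combine |q|V = ½mv² and r = mv/(|q|B): eliminate v to get m = qB²r²/(2V).
m = (1.602×10⁻¹⁹)(0.0736)²(0.145)²/(2·2750) ≈ 3.32×10⁻²⁷ kg.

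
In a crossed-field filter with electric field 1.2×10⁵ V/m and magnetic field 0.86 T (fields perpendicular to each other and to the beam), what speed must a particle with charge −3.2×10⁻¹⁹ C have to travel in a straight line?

Zero net Lorentz force requires |qE| = |q v×B|, i.e. E = vB.
v = E/B = 1.2×10⁵/0.86 = 1.4×10⁵ m/s.

v = 1.4×10⁵ m/s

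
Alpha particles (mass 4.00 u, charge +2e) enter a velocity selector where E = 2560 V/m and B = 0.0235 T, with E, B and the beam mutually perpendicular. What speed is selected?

v = 1.09×10⁵ m/s

Zero net Lorentz force requires |qE| = |q v×B|, i.e. E = vB.
v = E/B = 2560/0.0235 = 1.09×10⁵ m/s.
The result is independent of the particle's charge and mass.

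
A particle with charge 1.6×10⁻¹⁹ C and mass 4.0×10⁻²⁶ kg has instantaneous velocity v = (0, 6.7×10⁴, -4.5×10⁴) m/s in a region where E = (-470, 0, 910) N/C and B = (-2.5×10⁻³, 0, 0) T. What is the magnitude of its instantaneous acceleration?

|a| ≈ 4.72×10⁹ m/s²

v×B = (0, 112, 168) N/C.
E + v×B = (-470, 112, 1080) N/C.
F = q(E + v×B) = (1.6×10⁻¹⁹ C)·(-470, 112, 1080) = (-7.52×10⁻¹⁷, 1.80×10⁻¹⁷, 1.72×10⁻¹⁶) N.
|a| = |F|/m = 1.889×10⁻¹⁶/4.0×10⁻²⁶ ≈ 4.72×10⁹ m/s².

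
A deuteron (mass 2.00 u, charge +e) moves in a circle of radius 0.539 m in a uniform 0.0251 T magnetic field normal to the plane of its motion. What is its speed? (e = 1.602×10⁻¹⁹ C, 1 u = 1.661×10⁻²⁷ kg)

From |q|vB = mv²/r, v = |q|Br/m.
v = (1.602×10⁻¹⁹)(0.0251)(0.539)/3.322×10⁻²⁷ ≈ 6.52×10⁵ m/s.

v ≈ 6.52×10⁵ m/s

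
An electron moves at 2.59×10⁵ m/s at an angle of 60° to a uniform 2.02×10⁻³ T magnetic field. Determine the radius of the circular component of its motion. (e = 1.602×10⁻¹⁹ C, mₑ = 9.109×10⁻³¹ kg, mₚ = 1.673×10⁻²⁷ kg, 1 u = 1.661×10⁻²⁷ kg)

v⊥ = v sinθ = 2.59×10⁵·sin60° ≈ 2.243×10⁵ m/s.
r = m v⊥/(|q|B) = (9.109×10⁻³¹)(2.243×10⁵)/((1.602×10⁻¹⁹)(2.02×10⁻³)) ≈ 6.31×10⁻⁴ m.

r ≈ 6.31×10⁻⁴ m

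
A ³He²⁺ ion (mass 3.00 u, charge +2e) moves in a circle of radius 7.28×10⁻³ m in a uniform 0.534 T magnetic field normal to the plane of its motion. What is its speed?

From |q|vB = mv²/r, v = |q|Br/m.
v = (3.204×10⁻¹⁹)(0.534)(7.28×10⁻³)/4.983×10⁻²⁷ ≈ 2.50×10⁵ m/s.

v ≈ 2.50×10⁵ m/s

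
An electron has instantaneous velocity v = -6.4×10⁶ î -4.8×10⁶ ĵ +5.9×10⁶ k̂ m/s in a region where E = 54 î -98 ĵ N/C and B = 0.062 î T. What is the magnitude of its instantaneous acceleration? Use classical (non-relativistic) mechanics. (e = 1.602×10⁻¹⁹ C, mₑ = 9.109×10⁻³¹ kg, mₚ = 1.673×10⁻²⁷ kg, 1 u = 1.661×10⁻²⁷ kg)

|a| ≈ 8.29×10¹⁶ m/s²

v×B = (0, 3.66×10⁵, 2.98×10⁵) N/C.
E + v×B = (54.0, 3.66×10⁵, 2.98×10⁵) N/C.
F = q(E + v×B) = (−1.602×10⁻¹⁹ C)·(54.0, 3.66×10⁵, 2.98×10⁵) = (-8.65×10⁻¹⁸, -5.86×10⁻¹⁴, -4.77×10⁻¹⁴) N.
|a| = |F|/m = 7.553×10⁻¹⁴/9.109×10⁻³¹ ≈ 8.29×10¹⁶ m/s².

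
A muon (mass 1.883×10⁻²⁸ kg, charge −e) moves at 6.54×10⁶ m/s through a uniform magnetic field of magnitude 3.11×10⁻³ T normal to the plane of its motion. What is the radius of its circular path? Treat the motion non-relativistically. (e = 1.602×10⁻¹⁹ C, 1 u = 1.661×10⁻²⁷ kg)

The magnetic force provides the centripetal force: |q|vB = mv²/r.
r = mv/(|q|B) = (1.883×10⁻²⁸)(6.54×10⁶)/((1.602×10⁻¹⁹)(3.11×10⁻³)) ≈ 2.47 m.

r ≈ 2.47 m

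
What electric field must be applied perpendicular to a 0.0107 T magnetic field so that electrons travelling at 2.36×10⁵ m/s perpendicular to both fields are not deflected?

E = 2530 V/m

For straight-line motion qE = qvB, so E = vB.
E = 2.36×10⁵ × 0.0107 = 2530 V/m.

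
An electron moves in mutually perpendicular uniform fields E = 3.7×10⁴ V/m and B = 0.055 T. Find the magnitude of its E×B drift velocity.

v_d ≈ 6.7×10⁵ m/s

The E×B drift speed is v_d = E/B.
v_d = 3.7×10⁴/0.055 = 6.7×10⁵ m/s.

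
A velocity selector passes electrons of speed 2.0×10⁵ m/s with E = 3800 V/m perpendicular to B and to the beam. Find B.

Balance of forces in the selector: qE = qvB ⇒ B = E/v.
B = 3800/2.0×10⁵ = 0.019 T.

B = 0.019 T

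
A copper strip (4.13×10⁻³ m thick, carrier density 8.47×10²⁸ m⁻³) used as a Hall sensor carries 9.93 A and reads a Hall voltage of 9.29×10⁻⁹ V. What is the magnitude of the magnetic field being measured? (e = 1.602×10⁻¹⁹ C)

B ≈ 0.0524 T

From V_H = IB/(n e t), B = V_H n e t / I.
B = (9.29×10⁻⁹)(8.47×10²⁸)(1.602×10⁻¹⁹)(4.13×10⁻³)/9.93 ≈ 0.0524 T.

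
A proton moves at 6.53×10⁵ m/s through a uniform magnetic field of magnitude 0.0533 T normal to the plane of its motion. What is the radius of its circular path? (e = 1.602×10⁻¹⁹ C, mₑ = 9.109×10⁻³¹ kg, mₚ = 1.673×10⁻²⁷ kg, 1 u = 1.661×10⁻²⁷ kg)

r ≈ 0.128 m

The magnetic force provides the centripetal force: |q|vB = mv²/r.
r = mv/(|q|B) = (1.673×10⁻²⁷)(6.53×10⁵)/((1.602×10⁻¹⁹)(0.0533)) ≈ 0.128 m.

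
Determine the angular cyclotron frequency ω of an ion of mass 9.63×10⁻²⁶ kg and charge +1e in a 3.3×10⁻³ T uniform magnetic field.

ω ≈ 5500 rad/s

ω = |q|B/m.
ω = (1.602×10⁻¹⁹)(3.3×10⁻³)/9.63×10⁻²⁶ ≈ 5500 rad/s.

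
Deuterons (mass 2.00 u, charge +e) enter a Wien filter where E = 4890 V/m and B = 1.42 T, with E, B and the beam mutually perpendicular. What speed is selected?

Straight-line motion ⇒ electric and magnetic forces cancel, so E = vB.
v = E/B = 4890/1.42 = 3440 m/s.
The result is independent of the particle's charge and mass.

v = 3440 m/s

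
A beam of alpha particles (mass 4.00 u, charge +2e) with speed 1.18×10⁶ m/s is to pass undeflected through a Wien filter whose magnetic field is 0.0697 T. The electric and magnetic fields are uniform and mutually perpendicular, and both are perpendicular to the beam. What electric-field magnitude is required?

For straight-line motion qE = qvB, so E = vB.
E = 1.18×10⁶ × 0.0697 = 8.22×10⁴ V/m.

E = 8.22×10⁴ V/m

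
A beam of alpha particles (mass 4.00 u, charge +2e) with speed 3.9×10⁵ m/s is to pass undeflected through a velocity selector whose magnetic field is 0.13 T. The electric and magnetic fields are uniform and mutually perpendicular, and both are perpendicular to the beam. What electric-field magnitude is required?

For straight-line motion qE = qvB, so E = vB.
E = 3.9×10⁵ × 0.13 = 5.1×10⁴ V/m.

E = 5.1×10⁴ V/m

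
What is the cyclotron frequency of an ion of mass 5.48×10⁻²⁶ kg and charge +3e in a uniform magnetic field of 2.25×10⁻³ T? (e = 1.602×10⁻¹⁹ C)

f ≈ 3140 Hz

f = |q|B/(2πm).
f = (4.806×10⁻¹⁹)(2.25×10⁻³)/(2π·5.48×10⁻²⁶) ≈ 3140 Hz.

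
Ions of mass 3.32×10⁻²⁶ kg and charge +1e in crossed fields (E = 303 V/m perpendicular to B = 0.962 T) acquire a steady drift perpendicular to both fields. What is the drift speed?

The E×B drift speed is v_d = E/B.
v_d = 303/0.962 = 315 m/s.

v_d ≈ 315 m/s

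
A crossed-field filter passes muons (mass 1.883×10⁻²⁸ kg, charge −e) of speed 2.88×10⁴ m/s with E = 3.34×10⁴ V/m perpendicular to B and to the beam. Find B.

Balance of forces in the selector: qE = qvB ⇒ B = E/v.
B = 3.34×10⁴/2.88×10⁴ = 1.16 T.

B = 1.16 T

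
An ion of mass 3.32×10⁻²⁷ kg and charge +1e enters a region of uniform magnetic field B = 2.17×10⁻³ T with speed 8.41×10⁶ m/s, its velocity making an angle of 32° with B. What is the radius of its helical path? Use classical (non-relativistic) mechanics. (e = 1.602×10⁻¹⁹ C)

r ≈ 42.6 m

v⊥ = v sinθ = 8.41×10⁶·sin32° ≈ 4.457×10⁶ m/s.
r = m v⊥/(|q|B) = (3.32×10⁻²⁷)(4.457×10⁶)/((1.602×10⁻¹⁹)(2.17×10⁻³)) ≈ 42.6 m.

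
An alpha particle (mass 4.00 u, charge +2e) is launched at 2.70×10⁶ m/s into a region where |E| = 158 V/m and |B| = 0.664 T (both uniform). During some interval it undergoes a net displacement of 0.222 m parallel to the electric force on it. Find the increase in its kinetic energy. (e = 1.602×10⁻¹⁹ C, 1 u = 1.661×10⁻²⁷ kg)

The magnetic force is always ⟂ v and does no work; only the electric force changes KE.
ΔKE = F_E · d = |q|E d = (3.204×10⁻¹⁹)(158)(0.222) ≈ 1.12×10⁻¹⁷ J.

ΔKE ≈ 1.12×10⁻¹⁷ J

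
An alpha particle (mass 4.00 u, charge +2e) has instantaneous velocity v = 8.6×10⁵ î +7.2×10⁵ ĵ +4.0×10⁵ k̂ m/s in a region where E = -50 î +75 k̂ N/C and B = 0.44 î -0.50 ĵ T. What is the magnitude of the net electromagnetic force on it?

|F| ≈ 2.54×10⁻¹³ N

v×B = (2.00×10⁵, 1.76×10⁵, -7.47×10⁵) N/C.
E + v×B = (2.00×10⁵, 1.76×10⁵, -7.47×10⁵) N/C.
F = q(E + v×B) = (3.204×10⁻¹⁹ C)·(2.00×10⁵, 1.76×10⁵, -7.47×10⁵) = (6.41×10⁻¹⁴, 5.64×10⁻¹⁴, -2.39×10⁻¹³) N.
|F| = 2.54×10⁻¹³ N.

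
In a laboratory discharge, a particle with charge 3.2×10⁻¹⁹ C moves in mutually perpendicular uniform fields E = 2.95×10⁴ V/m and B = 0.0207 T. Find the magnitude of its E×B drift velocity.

The steady drift has the magnetic force balancing the electric force, so v_d = E/B.
v_d = 2.95×10⁴/0.0207 = 1.43×10⁶ m/s.

v_d ≈ 1.43×10⁶ m/s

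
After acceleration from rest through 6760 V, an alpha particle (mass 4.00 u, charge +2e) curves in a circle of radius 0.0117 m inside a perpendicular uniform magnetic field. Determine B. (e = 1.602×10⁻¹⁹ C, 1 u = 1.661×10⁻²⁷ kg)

B ≈ 1.43 T

v = √(2|q|V/m) = √(2·3.204×10⁻¹⁹·6760/6.644×10⁻²⁷) ≈ 8.075×10⁵ m/s.
B = mv/(|q|r) = (6.644×10⁻²⁷)(8.075×10⁵)/((3.204×10⁻¹⁹)(0.0117)) ≈ 1.43 T.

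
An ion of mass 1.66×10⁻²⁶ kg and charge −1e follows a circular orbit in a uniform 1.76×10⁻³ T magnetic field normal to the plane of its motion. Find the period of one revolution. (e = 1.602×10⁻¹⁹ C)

T ≈ 3.70×10⁻⁴ s

The cyclotron period depends only on m, q, B: T = 2πm/(|q|B).
T = 2π(1.66×10⁻²⁶)/((1.602×10⁻¹⁹)(1.76×10⁻³)) ≈ 3.70×10⁻⁴ s.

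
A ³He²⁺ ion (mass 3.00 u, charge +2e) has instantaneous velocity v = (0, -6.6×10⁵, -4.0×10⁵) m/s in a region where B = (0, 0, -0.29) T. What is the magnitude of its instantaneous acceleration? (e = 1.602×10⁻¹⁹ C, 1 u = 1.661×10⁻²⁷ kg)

v×B = (1.91×10⁵, 0, 0) N/C.
F = q v×B = (3.204×10⁻¹⁹ C)·(1.91×10⁵, 0, 0) = (6.13×10⁻¹⁴, 0, 0) N.
|a| = |F|/m = 6.132×10⁻¹⁴/4.983×10⁻²⁷ ≈ 1.23×10¹³ m/s².

|a| ≈ 1.23×10¹³ m/s²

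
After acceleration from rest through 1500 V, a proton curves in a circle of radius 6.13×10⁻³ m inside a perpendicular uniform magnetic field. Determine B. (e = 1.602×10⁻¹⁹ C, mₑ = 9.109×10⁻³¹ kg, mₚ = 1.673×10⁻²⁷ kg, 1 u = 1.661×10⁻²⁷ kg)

v = √(2|q|V/m) = √(2·1.602×10⁻¹⁹·1500/1.673×10⁻²⁷) ≈ 5.360×10⁵ m/s.
B = mv/(|q|r) = (1.673×10⁻²⁷)(5.360×10⁵)/((1.602×10⁻¹⁹)(6.13×10⁻³)) ≈ 0.913 T.

B ≈ 0.913 T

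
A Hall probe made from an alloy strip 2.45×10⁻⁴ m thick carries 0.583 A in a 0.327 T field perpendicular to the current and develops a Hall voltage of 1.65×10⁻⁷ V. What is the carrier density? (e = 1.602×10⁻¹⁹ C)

n ≈ 2.94×10²⁸ m⁻³

From V_H = IB/(n e t), n = IB/(V_H e t).
n = (0.583)(0.327)/((1.65×10⁻⁷)(1.602×10⁻¹⁹)(2.45×10⁻⁴)) ≈ 2.94×10²⁸ m⁻³.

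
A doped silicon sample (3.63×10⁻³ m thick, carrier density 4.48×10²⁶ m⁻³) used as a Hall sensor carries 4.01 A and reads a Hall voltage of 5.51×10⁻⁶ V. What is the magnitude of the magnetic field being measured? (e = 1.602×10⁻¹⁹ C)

From V_H = IB/(n e t), B = V_H n e t / I.
B = (5.51×10⁻⁶)(4.48×10²⁶)(1.602×10⁻¹⁹)(3.63×10⁻³)/4.01 ≈ 0.358 T.

B ≈ 0.358 T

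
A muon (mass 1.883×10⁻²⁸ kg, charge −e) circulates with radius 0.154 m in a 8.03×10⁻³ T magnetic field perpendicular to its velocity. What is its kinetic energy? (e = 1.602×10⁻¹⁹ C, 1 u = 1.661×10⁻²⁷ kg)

v = |q|Br/m, then KE = ½mv² = (qBr)²/(2m).
v = (1.602×10⁻¹⁹)(8.03×10⁻³)(0.154)/1.883×10⁻²⁸ ≈ 1.052×10⁶ m/s.
KE = ½(1.883×10⁻²⁸)(1.052×10⁶)² ≈ 1.04×10⁻¹⁶ J = 651 eV.

KE ≈ 651 eV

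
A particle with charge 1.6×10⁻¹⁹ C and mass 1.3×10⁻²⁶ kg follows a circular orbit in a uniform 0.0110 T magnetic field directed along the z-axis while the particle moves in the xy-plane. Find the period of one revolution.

The cyclotron period depends only on m, q, B: T = 2πm/(|q|B).
T = 2π(1.3×10⁻²⁶)/((1.6×10⁻¹⁹)(0.0110)) ≈ 4.64×10⁻⁵ s.

T ≈ 4.64×10⁻⁵ s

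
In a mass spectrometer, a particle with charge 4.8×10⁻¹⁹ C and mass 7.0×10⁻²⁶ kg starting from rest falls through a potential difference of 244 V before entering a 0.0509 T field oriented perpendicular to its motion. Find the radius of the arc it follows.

r ≈ 0.166 m

Acceleration: |q|V = ½mv² ⇒ v = √(2|q|V/m) = √(2·4.8×10⁻¹⁹·244/7.0×10⁻²⁶) ≈ 5.785×10⁴ m/s.
In the field: r = mv/(|q|B) = (7.0×10⁻²⁶)(5.785×10⁴)/((4.8×10⁻¹⁹)(0.0509)) ≈ 0.166 m.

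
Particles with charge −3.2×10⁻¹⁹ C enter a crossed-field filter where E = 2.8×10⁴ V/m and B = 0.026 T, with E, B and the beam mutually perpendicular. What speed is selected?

Zero net Lorentz force requires |qE| = |q v×B|, i.e. E = vB.
v = E/B = 2.8×10⁴/0.026 = 1.1×10⁶ m/s.

v = 1.1×10⁶ m/s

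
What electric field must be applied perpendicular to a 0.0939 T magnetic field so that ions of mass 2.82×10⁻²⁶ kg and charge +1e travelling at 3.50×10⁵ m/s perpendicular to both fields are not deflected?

For straight-line motion qE = qvB, so E = vB.
E = 3.50×10⁵ × 0.0939 = 3.29×10⁴ V/m.

E = 3.29×10⁴ V/m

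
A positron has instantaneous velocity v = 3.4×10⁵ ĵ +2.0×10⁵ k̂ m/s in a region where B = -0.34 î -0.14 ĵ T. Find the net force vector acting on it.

F ≈ (4.49×10⁻¹⁵, -1.09×10⁻¹⁴, 1.85×10⁻¹⁴) N

v×B = (2.80×10⁴, -6.80×10⁴, 1.16×10⁵) N/C.
F = q v×B = (1.602×10⁻¹⁹ C)·(2.80×10⁴, -6.80×10⁴, 1.16×10⁵) = (4.49×10⁻¹⁵, -1.09×10⁻¹⁴, 1.85×10⁻¹⁴) N.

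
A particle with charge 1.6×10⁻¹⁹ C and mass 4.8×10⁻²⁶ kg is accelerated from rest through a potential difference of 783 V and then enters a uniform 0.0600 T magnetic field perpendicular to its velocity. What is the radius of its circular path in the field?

Acceleration: |q|V = ½mv² ⇒ v = √(2|q|V/m) = √(2·1.6×10⁻¹⁹·783/4.8×10⁻²⁶) ≈ 7.225×10⁴ m/s.
In the field: r = mv/(|q|B) = (4.8×10⁻²⁶)(7.225×10⁴)/((1.6×10⁻¹⁹)(0.0600)) ≈ 0.361 m.

r ≈ 0.361 m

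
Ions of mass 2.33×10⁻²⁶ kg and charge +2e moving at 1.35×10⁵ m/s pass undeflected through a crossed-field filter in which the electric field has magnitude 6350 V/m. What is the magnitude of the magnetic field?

B = 0.0470 T

Balance of forces in the selector: qE = qvB ⇒ B = E/v.
B = 6350/1.35×10⁵ = 0.0470 T.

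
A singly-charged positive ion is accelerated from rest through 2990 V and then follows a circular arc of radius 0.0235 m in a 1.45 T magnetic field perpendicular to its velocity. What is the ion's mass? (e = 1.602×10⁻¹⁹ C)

m ≈ 3.11×10⁻²⁶ kg

Combine |q|V = ½mv² and r = mv/(|q|B): eliminate v to get m = qB²r²/(2V).
m = (1.602×10⁻¹⁹)(1.45)²(0.0235)²/(2·2990) ≈ 3.11×10⁻²⁶ kg.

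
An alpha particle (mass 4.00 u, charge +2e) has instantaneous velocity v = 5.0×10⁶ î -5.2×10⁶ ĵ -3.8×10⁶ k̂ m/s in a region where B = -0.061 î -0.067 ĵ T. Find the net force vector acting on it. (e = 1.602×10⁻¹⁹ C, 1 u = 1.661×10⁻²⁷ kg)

v×B = (-2.55×10⁵, 2.32×10⁵, -6.52×10⁵) N/C.
F = q v×B = (3.204×10⁻¹⁹ C)·(-2.55×10⁵, 2.32×10⁵, -6.52×10⁵) = (-8.16×10⁻¹⁴, 7.43×10⁻¹⁴, -2.09×10⁻¹³) N.

F ≈ (-8.16×10⁻¹⁴, 7.43×10⁻¹⁴, -2.09×10⁻¹³) N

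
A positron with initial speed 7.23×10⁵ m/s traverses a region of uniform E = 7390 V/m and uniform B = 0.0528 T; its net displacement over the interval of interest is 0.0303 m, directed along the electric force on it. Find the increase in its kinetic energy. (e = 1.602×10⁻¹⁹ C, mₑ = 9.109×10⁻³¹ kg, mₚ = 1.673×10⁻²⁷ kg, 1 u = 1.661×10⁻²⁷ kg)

ΔKE ≈ 3.59×10⁻¹⁷ J

The magnetic force is always ⟂ v and does no work; only the electric force changes KE.
ΔKE = F_E · d = |q|E d = (1.602×10⁻¹⁹)(7390)(0.0303) ≈ 3.59×10⁻¹⁷ J.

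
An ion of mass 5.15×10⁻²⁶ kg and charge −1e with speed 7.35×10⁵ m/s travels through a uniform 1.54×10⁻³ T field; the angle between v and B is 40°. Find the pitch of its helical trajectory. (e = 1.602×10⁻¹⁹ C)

v∥ = v cosθ = 7.35×10⁵·cos40° ≈ 5.630×10⁵ m/s.
T = 2πm/(|q|B) = 2π(5.15×10⁻²⁶)/((1.602×10⁻¹⁹)(1.54×10⁻³)) ≈ 1.312×10⁻³ s.
pitch = v∥ T = (5.630×10⁵)(1.312×10⁻³) ≈ 738 m.

p ≈ 738 m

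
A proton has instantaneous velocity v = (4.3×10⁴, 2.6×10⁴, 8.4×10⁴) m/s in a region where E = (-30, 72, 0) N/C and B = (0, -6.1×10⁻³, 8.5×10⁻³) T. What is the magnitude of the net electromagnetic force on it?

v×B = (733, -366, -262) N/C.
E + v×B = (703, -294, -262) N/C.
F = q(E + v×B) = (1.602×10⁻¹⁹ C)·(703, -294, -262) = (1.13×10⁻¹⁶, -4.70×10⁻¹⁷, -4.20×10⁻¹⁷) N.
|F| = 1.29×10⁻¹⁶ N.

|F| ≈ 1.29×10⁻¹⁶ N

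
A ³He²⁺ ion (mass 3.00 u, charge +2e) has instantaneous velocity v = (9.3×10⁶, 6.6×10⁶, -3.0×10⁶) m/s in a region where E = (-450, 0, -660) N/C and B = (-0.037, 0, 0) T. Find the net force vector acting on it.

v×B = (0, 1.11×10⁵, 2.44×10⁵) N/C.
E + v×B = (-450, 1.11×10⁵, 2.44×10⁵) N/C.
F = q(E + v×B) = (3.204×10⁻¹⁹ C)·(-450, 1.11×10⁵, 2.44×10⁵) = (-1.44×10⁻¹⁶, 3.56×10⁻¹⁴, 7.80×10⁻¹⁴) N.

F ≈ (-1.44×10⁻¹⁶, 3.56×10⁻¹⁴, 7.80×10⁻¹⁴) N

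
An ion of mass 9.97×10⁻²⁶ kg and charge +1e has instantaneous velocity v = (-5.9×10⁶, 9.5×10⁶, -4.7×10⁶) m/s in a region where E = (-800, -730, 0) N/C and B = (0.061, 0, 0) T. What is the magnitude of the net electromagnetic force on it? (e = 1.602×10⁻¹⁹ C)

v×B = (0, -2.87×10⁵, -5.80×10⁵) N/C.
E + v×B = (-800, -2.87×10⁵, -5.80×10⁵) N/C.
F = q(E + v×B) = (1.602×10⁻¹⁹ C)·(-800, -2.87×10⁵, -5.80×10⁵) = (-1.28×10⁻¹⁶, -4.60×10⁻¹⁴, -9.28×10⁻¹⁴) N.
|F| = 1.04×10⁻¹³ N.

|F| ≈ 1.04×10⁻¹³ N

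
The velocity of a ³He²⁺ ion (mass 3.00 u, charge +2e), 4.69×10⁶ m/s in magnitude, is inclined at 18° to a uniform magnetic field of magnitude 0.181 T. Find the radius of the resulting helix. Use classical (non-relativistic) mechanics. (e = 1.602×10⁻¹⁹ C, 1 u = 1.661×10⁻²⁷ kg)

r ≈ 0.125 m

v⊥ = v sinθ = 4.69×10⁶·sin18° ≈ 1.449×10⁶ m/s.
r = m v⊥/(|q|B) = (4.983×10⁻²⁷)(1.449×10⁶)/((3.204×10⁻¹⁹)(0.181)) ≈ 0.125 m.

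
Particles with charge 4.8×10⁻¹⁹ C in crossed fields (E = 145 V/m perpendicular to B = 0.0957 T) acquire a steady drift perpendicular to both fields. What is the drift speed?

The E×B drift speed is v_d = E/B.
v_d = 145/0.0957 = 1520 m/s.

v_d ≈ 1520 m/s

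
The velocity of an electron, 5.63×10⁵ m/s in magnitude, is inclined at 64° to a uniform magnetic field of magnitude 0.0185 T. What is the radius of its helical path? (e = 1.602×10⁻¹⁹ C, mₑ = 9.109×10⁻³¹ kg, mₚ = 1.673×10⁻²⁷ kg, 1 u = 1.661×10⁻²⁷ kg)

v⊥ = v sinθ = 5.63×10⁵·sin64° ≈ 5.060×10⁵ m/s.
r = m v⊥/(|q|B) = (9.109×10⁻³¹)(5.060×10⁵)/((1.602×10⁻¹⁹)(0.0185)) ≈ 1.56×10⁻⁴ m.

r ≈ 1.56×10⁻⁴ m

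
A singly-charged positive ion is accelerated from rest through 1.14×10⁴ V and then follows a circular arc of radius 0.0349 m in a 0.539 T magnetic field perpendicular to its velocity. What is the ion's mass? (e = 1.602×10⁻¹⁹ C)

m ≈ 2.49×10⁻²⁷ kg

Combine |q|V = ½mv² and r = mv/(|q|B): eliminate v to get m = qB²r²/(2V).
m = (1.602×10⁻¹⁹)(0.539)²(0.0349)²/(2·1.14×10⁴) ≈ 2.49×10⁻²⁷ kg.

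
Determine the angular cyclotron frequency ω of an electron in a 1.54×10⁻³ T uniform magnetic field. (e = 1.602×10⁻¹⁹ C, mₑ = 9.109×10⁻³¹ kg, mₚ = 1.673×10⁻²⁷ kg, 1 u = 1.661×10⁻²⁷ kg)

ω = |q|B/m.
ω = (1.602×10⁻¹⁹)(1.54×10⁻³)/9.109×10⁻³¹ ≈ 2.71×10⁸ rad/s.

ω ≈ 2.71×10⁸ rad/s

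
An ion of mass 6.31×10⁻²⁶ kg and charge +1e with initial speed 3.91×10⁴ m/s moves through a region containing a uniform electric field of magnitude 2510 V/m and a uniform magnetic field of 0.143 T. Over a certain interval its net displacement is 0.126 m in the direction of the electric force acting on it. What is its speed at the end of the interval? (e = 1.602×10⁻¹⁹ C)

v_f ≈ 5.60×10⁴ m/s

B does no work; ΔKE = |q|E d.
½mv_f² = ½mv₀² + |q|Ed = ½(6.31×10⁻²⁶)(3.91×10⁴)² + (1.602×10⁻¹⁹)(2510)(0.126) ≈ 4.823×10⁻¹⁷ J + 5.066×10⁻¹⁷ J ≈ 9.890×10⁻¹⁷ J.
v_f = √(2·9.890×10⁻¹⁷/6.31×10⁻²⁶) ≈ 5.60×10⁴ m/s.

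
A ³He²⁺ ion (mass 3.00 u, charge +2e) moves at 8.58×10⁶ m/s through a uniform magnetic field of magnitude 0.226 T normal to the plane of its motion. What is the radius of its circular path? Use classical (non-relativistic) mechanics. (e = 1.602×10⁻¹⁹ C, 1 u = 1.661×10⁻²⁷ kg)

The magnetic force provides the centripetal force: |q|vB = mv²/r.
r = mv/(|q|B) = (4.983×10⁻²⁷)(8.58×10⁶)/((3.204×10⁻¹⁹)(0.226)) ≈ 0.590 m.

r ≈ 0.590 m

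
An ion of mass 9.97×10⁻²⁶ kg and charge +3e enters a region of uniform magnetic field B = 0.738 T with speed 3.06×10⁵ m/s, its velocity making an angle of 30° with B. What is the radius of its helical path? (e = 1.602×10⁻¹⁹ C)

r ≈ 0.0430 m

v⊥ = v sinθ = 3.06×10⁵·sin30° ≈ 1.530×10⁵ m/s.
r = m v⊥/(|q|B) = (9.97×10⁻²⁶)(1.530×10⁵)/((4.806×10⁻¹⁹)(0.738)) ≈ 0.0430 m.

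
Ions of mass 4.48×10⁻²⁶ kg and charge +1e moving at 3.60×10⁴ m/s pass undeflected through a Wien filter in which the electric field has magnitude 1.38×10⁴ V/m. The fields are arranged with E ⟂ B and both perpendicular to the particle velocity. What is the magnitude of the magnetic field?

B = 0.383 T

Balance of forces in the selector: qE = qvB ⇒ B = E/v.
B = 1.38×10⁴/3.60×10⁴ = 0.383 T.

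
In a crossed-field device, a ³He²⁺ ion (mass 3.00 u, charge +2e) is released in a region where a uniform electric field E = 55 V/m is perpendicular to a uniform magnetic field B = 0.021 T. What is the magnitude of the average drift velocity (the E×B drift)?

v_d ≈ 2600 m/s

In crossed fields the guiding centre drifts at v_d = |E×B|/B² = E/B, independent of charge and mass.
v_d = 55/0.021 = 2600 m/s.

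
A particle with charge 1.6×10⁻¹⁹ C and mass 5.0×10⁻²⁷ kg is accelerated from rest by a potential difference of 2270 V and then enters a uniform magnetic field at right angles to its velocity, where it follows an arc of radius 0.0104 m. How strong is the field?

B ≈ 1.15 T

v = √(2|q|V/m) = √(2·1.6×10⁻¹⁹·2270/5.0×10⁻²⁷) ≈ 3.812×10⁵ m/s.
B = mv/(|q|r) = (5.0×10⁻²⁷)(3.812×10⁵)/((1.6×10⁻¹⁹)(0.0104)) ≈ 1.15 T.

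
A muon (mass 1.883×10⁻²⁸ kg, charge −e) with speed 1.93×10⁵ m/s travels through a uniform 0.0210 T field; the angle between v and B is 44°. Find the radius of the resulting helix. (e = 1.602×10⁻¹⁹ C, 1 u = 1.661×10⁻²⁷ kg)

v⊥ = v sinθ = 1.93×10⁵·sin44° ≈ 1.341×10⁵ m/s.
r = m v⊥/(|q|B) = (1.883×10⁻²⁸)(1.341×10⁵)/((1.602×10⁻¹⁹)(0.0210)) ≈ 7.50×10⁻³ m.

r ≈ 7.50×10⁻³ m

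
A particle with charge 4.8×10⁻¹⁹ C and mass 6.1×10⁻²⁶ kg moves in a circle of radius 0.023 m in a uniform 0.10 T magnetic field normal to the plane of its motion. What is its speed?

From |q|vB = mv²/r, v = |q|Br/m.
v = (4.8×10⁻¹⁹)(0.10)(0.023)/6.1×10⁻²⁶ ≈ 1.8×10⁴ m/s.

v ≈ 1.8×10⁴ m/s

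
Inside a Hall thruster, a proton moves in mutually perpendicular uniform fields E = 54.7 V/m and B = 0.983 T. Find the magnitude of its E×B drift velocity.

The steady drift has the magnetic force balancing the electric force, so v_d = E/B.
v_d = 54.7/0.983 = 55.6 m/s.

v_d ≈ 55.6 m/s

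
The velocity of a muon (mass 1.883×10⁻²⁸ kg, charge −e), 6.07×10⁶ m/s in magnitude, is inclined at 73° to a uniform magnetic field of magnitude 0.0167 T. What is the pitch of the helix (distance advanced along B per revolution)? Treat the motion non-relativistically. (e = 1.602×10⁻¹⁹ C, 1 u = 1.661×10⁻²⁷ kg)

v∥ = v cosθ = 6.07×10⁶·cos73° ≈ 1.775×10⁶ m/s.
T = 2πm/(|q|B) = 2π(1.883×10⁻²⁸)/((1.602×10⁻¹⁹)(0.0167)) ≈ 4.422×10⁻⁷ s.
pitch = v∥ T = (1.775×10⁶)(4.422×10⁻⁷) ≈ 0.785 m.

p ≈ 0.785 m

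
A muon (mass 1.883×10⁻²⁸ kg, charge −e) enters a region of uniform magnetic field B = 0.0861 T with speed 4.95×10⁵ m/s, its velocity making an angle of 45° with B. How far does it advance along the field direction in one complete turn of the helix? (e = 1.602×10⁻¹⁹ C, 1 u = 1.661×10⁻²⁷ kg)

p ≈ 0.0300 m

v∥ = v cosθ = 4.95×10⁵·cos45° ≈ 3.500×10⁵ m/s.
T = 2πm/(|q|B) = 2π(1.883×10⁻²⁸)/((1.602×10⁻¹⁹)(0.0861)) ≈ 8.578×10⁻⁸ s.
pitch = v∥ T = (3.500×10⁵)(8.578×10⁻⁸) ≈ 0.0300 m.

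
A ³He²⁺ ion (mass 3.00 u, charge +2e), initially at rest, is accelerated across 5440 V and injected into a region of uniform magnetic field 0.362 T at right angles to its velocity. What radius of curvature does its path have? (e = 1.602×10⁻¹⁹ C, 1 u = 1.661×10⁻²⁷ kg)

Acceleration: |q|V = ½mv² ⇒ v = √(2|q|V/m) = √(2·3.204×10⁻¹⁹·5440/4.983×10⁻²⁷) ≈ 8.364×10⁵ m/s.
In the field: r = mv/(|q|B) = (4.983×10⁻²⁷)(8.364×10⁵)/((3.204×10⁻¹⁹)(0.362)) ≈ 0.0359 m.

r ≈ 0.0359 m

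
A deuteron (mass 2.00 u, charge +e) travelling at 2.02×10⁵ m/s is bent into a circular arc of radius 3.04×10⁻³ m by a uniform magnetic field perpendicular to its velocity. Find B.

From |q|vB = mv²/r, B = mv/(|q|r).
B = (3.322×10⁻²⁷)(2.02×10⁵)/((1.602×10⁻¹⁹)(3.04×10⁻³)) ≈ 1.38 T.

B ≈ 1.38 T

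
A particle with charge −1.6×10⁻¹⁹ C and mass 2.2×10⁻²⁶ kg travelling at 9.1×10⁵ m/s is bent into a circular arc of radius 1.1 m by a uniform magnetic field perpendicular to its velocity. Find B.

B ≈ 0.11 T

From |q|vB = mv²/r, B = mv/(|q|r).
B = (2.2×10⁻²⁶)(9.1×10⁵)/((1.6×10⁻¹⁹)(1.1)) ≈ 0.11 T.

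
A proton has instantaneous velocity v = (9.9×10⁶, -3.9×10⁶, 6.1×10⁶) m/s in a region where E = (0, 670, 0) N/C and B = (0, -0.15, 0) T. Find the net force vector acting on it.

v×B = (9.15×10⁵, 0, -1.48×10⁶) N/C.
E + v×B = (9.15×10⁵, 670, -1.48×10⁶) N/C.
F = q(E + v×B) = (1.602×10⁻¹⁹ C)·(9.15×10⁵, 670, -1.48×10⁶) = (1.47×10⁻¹³, 1.07×10⁻¹⁶, -2.38×10⁻¹³) N.

F ≈ (1.47×10⁻¹³, 1.07×10⁻¹⁶, -2.38×10⁻¹³) N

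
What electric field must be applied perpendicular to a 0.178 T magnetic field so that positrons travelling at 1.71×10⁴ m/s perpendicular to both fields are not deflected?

E = 3040 V/m

For straight-line motion qE = qvB, so E = vB.
E = 1.71×10⁴ × 0.178 = 3040 V/m.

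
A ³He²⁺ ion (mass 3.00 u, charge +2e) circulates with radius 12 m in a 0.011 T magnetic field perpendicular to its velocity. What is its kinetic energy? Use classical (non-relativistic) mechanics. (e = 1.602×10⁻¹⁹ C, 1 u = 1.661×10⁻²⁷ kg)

v = |q|Br/m, then KE = ½mv² = (qBr)²/(2m).
v = (3.204×10⁻¹⁹)(0.011)(12)/4.983×10⁻²⁷ ≈ 8.487×10⁶ m/s.
KE = ½(4.983×10⁻²⁷)(8.487×10⁶)² ≈ 1.8×10⁻¹³ J = 1.1×10⁶ eV.

KE ≈ 1.1×10⁶ eV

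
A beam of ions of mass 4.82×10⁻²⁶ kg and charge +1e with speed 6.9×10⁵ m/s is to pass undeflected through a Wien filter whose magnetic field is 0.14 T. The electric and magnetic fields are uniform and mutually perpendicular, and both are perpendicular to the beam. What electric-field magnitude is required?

E = 9.7×10⁴ V/m

For straight-line motion qE = qvB, so E = vB.
E = 6.9×10⁵ × 0.14 = 9.7×10⁴ V/m.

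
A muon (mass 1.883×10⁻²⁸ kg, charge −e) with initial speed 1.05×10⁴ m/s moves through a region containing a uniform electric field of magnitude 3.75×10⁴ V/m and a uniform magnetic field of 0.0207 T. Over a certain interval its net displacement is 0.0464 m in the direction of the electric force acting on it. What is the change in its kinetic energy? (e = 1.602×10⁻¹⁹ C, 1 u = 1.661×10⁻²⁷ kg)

The magnetic force is always ⟂ v and does no work; only the electric force changes KE.
ΔKE = F_E · d = |q|E d = (1.602×10⁻¹⁹)(3.75×10⁴)(0.0464) ≈ 2.79×10⁻¹⁶ J.

ΔKE ≈ 2.79×10⁻¹⁶ J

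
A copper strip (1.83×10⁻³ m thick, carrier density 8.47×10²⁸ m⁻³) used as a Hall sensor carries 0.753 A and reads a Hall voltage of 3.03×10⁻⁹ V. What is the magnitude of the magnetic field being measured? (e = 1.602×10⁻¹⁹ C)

B ≈ 0.0999 T

From V_H = IB/(n e t), B = V_H n e t / I.
B = (3.03×10⁻⁹)(8.47×10²⁸)(1.602×10⁻¹⁹)(1.83×10⁻³)/0.753 ≈ 0.0999 T.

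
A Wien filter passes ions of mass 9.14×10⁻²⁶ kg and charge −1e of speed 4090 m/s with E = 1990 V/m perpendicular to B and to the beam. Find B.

Balance of forces in the selector: qE = qvB ⇒ B = E/v.
B = 1990/4090 = 0.487 T.

B = 0.487 T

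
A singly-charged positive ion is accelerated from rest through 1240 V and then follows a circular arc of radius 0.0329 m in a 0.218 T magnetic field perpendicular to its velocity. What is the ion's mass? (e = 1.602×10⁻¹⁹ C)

Combine |q|V = ½mv² and r = mv/(|q|B): eliminate v to get m = qB²r²/(2V).
m = (1.602×10⁻¹⁹)(0.218)²(0.0329)²/(2·1240) ≈ 3.32×10⁻²⁷ kg.

m ≈ 3.32×10⁻²⁷ kg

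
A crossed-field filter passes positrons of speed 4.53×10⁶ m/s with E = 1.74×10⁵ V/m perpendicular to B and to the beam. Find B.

B = 0.0384 T

Balance of forces in the selector: qE = qvB ⇒ B = E/v.
B = 1.74×10⁵/4.53×10⁶ = 0.0384 T.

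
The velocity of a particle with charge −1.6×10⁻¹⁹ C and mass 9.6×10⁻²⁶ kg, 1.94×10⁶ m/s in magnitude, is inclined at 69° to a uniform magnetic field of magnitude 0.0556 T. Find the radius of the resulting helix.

r ≈ 19.5 m

v⊥ = v sinθ = 1.94×10⁶·sin69° ≈ 1.811×10⁶ m/s.
r = m v⊥/(|q|B) = (9.6×10⁻²⁶)(1.811×10⁶)/((1.6×10⁻¹⁹)(0.0556)) ≈ 19.5 m.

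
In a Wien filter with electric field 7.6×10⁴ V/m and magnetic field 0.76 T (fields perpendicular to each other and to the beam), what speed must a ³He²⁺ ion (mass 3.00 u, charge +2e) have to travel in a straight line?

For undeflected motion the electric and magnetic forces balance: qE = qvB.
v = E/B = 7.6×10⁴/0.76 = 1.0×10⁵ m/s.

v = 1.0×10⁵ m/s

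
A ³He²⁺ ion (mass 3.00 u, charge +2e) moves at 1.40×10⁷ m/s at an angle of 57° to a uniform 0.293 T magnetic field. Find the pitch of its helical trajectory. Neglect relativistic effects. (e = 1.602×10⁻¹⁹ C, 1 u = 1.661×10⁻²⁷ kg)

v∥ = v cosθ = 1.40×10⁷·cos57° ≈ 7.625×10⁶ m/s.
T = 2πm/(|q|B) = 2π(4.983×10⁻²⁷)/((3.204×10⁻¹⁹)(0.293)) ≈ 3.335×10⁻⁷ s.
pitch = v∥ T = (7.625×10⁶)(3.335×10⁻⁷) ≈ 2.54 m.

p ≈ 2.54 m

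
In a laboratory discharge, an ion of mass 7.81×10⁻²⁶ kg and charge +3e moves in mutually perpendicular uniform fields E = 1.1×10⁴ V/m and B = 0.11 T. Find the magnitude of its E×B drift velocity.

In crossed fields the guiding centre drifts at v_d = |E×B|/B² = E/B, independent of charge and mass.
v_d = 1.1×10⁴/0.11 = 1.0×10⁵ m/s.

v_d ≈ 1.0×10⁵ m/s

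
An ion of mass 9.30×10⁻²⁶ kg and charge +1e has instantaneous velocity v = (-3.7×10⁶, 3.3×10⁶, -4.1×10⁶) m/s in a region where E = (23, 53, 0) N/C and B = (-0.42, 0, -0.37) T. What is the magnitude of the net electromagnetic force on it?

|F| ≈ 3.01×10⁻¹³ N

v×B = (-1.22×10⁶, 3.53×10⁵, 1.39×10⁶) N/C.
E + v×B = (-1.22×10⁶, 3.53×10⁵, 1.39×10⁶) N/C.
F = q(E + v×B) = (1.602×10⁻¹⁹ C)·(-1.22×10⁶, 3.53×10⁵, 1.39×10⁶) = (-1.96×10⁻¹³, 5.66×10⁻¹⁴, 2.22×10⁻¹³) N.
|F| = 3.01×10⁻¹³ N.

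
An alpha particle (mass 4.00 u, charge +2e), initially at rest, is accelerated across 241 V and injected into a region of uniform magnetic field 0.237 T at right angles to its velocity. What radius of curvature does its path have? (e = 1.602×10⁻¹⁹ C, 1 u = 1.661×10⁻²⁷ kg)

Acceleration: |q|V = ½mv² ⇒ v = √(2|q|V/m) = √(2·3.204×10⁻¹⁹·241/6.644×10⁻²⁷) ≈ 1.525×10⁵ m/s.
In the field: r = mv/(|q|B) = (6.644×10⁻²⁷)(1.525×10⁵)/((3.204×10⁻¹⁹)(0.237)) ≈ 0.0133 m.

r ≈ 0.0133 m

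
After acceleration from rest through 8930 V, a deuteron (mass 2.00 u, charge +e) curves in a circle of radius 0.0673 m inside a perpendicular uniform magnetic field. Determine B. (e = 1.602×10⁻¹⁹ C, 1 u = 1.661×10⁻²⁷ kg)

v = √(2|q|V/m) = √(2·1.602×10⁻¹⁹·8930/3.322×10⁻²⁷) ≈ 9.281×10⁵ m/s.
B = mv/(|q|r) = (3.322×10⁻²⁷)(9.281×10⁵)/((1.602×10⁻¹⁹)(0.0673)) ≈ 0.286 T.

B ≈ 0.286 T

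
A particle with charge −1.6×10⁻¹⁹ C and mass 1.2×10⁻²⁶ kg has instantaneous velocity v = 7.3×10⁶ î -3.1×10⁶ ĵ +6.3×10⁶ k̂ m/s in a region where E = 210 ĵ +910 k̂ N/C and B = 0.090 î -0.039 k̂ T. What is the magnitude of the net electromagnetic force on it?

|F| ≈ 1.45×10⁻¹³ N

v×B = (1.21×10⁵, 8.52×10⁵, 2.79×10⁵) N/C.
E + v×B = (1.21×10⁵, 8.52×10⁵, 2.80×10⁵) N/C.
F = q(E + v×B) = (−1.6×10⁻¹⁹ C)·(1.21×10⁵, 8.52×10⁵, 2.80×10⁵) = (-1.93×10⁻¹⁴, -1.36×10⁻¹³, -4.48×10⁻¹⁴) N.
|F| = 1.45×10⁻¹³ N.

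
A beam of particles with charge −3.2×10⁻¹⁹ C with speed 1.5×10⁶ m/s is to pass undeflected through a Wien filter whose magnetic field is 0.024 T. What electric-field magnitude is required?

For straight-line motion qE = qvB, so E = vB.
E = 1.5×10⁶ × 0.024 = 3.6×10⁴ V/m.

E = 3.6×10⁴ V/m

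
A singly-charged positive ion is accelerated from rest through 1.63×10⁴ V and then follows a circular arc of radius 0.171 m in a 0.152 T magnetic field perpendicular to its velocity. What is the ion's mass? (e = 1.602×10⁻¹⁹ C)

m ≈ 3.32×10⁻²⁷ kg

Combine |q|V = ½mv² and r = mv/(|q|B): eliminate v to get m = qB²r²/(2V).
m = (1.602×10⁻¹⁹)(0.152)²(0.171)²/(2·1.63×10⁴) ≈ 3.32×10⁻²⁷ kg.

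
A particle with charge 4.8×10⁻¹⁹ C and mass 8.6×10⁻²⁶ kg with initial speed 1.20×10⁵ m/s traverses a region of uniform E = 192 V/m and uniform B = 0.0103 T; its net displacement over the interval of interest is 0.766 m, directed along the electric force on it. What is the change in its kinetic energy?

ΔKE ≈ 7.06×10⁻¹⁷ J

The magnetic force is always ⟂ v and does no work; only the electric force changes KE.
ΔKE = F_E · d = |q|E d = (4.8×10⁻¹⁹)(192)(0.766) ≈ 7.06×10⁻¹⁷ J.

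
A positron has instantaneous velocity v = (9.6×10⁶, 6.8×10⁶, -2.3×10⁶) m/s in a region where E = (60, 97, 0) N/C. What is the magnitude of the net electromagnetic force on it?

Only an electric field acts, so F = qE = (1.602×10⁻¹⁹ C)·(60.0, 97.0, 0) = (9.61×10⁻¹⁸, 1.55×10⁻¹⁷, 0) N.
|F| = 1.83×10⁻¹⁷ N.

|F| ≈ 1.83×10⁻¹⁷ N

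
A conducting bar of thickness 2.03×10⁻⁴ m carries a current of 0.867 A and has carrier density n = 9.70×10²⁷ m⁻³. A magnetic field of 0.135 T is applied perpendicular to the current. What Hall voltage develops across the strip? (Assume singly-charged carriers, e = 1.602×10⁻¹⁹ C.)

V_H ≈ 3.71×10⁻⁷ V

V_H = IB/(n e t).
V_H = (0.867)(0.135)/((9.70×10²⁷)(1.602×10⁻¹⁹)(2.03×10⁻⁴)) ≈ 3.71×10⁻⁷ V.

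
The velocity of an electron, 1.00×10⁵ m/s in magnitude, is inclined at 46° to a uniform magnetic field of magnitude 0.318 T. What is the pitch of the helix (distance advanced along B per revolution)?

p ≈ 7.80×10⁻⁶ m

v∥ = v cosθ = 1.00×10⁵·cos46° ≈ 6.947×10⁴ m/s.
T = 2πm/(|q|B) = 2π(9.109×10⁻³¹)/((1.602×10⁻¹⁹)(0.318)) ≈ 1.123×10⁻¹⁰ s.
pitch = v∥ T = (6.947×10⁴)(1.123×10⁻¹⁰) ≈ 7.80×10⁻⁶ m.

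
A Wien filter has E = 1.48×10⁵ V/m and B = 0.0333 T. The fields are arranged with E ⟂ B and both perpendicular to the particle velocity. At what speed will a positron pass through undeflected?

v = 4.44×10⁶ m/s

Zero net Lorentz force requires |qE| = |q v×B|, i.e. E = vB.
v = E/B = 1.48×10⁵/0.0333 = 4.44×10⁶ m/s.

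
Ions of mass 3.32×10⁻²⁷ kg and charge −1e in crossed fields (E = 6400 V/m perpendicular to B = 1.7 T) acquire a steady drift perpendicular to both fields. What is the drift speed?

v_d ≈ 3800 m/s

The E×B drift speed is v_d = E/B.
v_d = 6400/1.7 = 3800 m/s.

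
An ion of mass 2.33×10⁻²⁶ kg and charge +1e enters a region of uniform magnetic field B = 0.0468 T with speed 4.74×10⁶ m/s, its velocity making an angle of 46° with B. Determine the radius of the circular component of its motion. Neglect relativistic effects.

r ≈ 10.6 m

v⊥ = v sinθ = 4.74×10⁶·sin46° ≈ 3.410×10⁶ m/s.
r = m v⊥/(|q|B) = (2.33×10⁻²⁶)(3.410×10⁶)/((1.602×10⁻¹⁹)(0.0468)) ≈ 10.6 m.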